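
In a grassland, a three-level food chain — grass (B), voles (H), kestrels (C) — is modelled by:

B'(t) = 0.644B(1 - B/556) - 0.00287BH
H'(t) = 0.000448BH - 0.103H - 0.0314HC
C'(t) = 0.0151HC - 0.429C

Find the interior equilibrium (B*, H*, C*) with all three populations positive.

B* ≈ 486, H* ≈ 28.4, C* ≈ 3.65

From dC/dt = 0: 0.0151H* = 0.429, so H* = 28.4.
From dB/dt = 0: 0.644(1 - B*/556) = 0.00287·28.4, giving B* = 556·(1 - 0.127) = 486.
From dH/dt = 0: 0.000448·486 - 0.103 = 0.0314C*, so C* = 0.115/0.0314 = 3.65.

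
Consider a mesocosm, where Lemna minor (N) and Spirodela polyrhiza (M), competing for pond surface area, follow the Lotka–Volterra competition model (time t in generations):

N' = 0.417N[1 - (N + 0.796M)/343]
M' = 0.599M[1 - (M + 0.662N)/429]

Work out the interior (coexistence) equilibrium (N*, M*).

Setting both brackets to zero gives the nullclines N + 0.796M = 343 and 0.662N + M = 429.
Substituting M = 429 - 0.662N into the first: N(1 - 0.796·0.662) = 343 - 0.796·429.
So N* = 1.52/0.473 = 3.2, and then M* = 429 - 0.662·3.2 = 427.

N* ≈ 3.2, M* ≈ 427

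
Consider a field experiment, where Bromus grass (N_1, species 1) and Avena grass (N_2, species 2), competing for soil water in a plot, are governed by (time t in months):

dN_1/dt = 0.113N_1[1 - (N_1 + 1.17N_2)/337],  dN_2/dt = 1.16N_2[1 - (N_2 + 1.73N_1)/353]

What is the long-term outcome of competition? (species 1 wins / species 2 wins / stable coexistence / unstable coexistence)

unstable coexistence (outcome depends on initial conditions)

Compare the nullcline intercepts: K1/α12 = 337/1.17 = 288 < K2 = 353; K2/α21 = 353/1.73 = 204 < K1 = 337.
Since both are reversed, neither can invade when rare; the interior point is a saddle.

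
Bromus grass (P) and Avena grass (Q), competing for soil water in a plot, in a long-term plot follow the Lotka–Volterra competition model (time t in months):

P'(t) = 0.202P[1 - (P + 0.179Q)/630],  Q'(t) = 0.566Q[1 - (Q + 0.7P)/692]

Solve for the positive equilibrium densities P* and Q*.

P* ≈ 579, Q* ≈ 287

Setting both brackets to zero gives the nullclines P + 0.179Q = 630 and 0.7P + Q = 692.
Substituting Q = 692 - 0.7P into the first: P(1 - 0.179·0.7) = 630 - 0.179·692.
So P* = 506/0.875 = 579, and then Q* = 692 - 0.7·579 = 287.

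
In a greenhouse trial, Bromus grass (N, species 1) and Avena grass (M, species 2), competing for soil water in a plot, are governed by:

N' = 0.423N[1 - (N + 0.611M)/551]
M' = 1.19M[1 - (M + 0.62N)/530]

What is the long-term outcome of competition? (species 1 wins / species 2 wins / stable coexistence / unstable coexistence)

stable coexistence

Compare the nullcline intercepts: K1/α12 = 551/0.611 = 902 > K2 = 530; K2/α21 = 530/0.62 = 855 > K1 = 551.
Since both inequalities hold, each species can invade when rare, so the interior equilibrium is stable.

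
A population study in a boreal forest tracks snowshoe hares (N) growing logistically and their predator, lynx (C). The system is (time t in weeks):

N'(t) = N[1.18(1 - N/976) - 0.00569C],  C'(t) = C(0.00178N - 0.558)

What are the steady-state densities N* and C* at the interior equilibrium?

From dC/dt = 0 with C > 0: 0.00178N* = 0.558, so N* = 313.
Substitute into dN/dt = 0: 1.18(1 - 313/976) = 0.00569C*.
The bracket is 0.679, giving C* = 0.801/0.00569 = 141.

N* ≈ 313, C* ≈ 141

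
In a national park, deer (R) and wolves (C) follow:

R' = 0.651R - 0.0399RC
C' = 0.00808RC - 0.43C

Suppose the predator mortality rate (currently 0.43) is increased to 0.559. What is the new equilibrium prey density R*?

At the interior fixed point, setting dC/dt = 0 with C > 0 fixes R* = (predator death rate)/(RC coefficient) — independent of the other coefficients.
With the change, R* = 0.559/0.00808 = 69.2; it rises from 53.2.

R* ≈ 69.2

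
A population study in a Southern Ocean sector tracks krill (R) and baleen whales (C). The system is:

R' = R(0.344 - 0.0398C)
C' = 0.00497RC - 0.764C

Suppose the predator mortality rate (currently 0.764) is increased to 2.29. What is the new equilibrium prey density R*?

At the interior fixed point, setting dC/dt = 0 with C > 0 fixes R* = (predator death rate)/(RC coefficient) — independent of the other coefficients.
With the change, R* = 2.29/0.00497 = 461; it rises from 154.

R* ≈ 461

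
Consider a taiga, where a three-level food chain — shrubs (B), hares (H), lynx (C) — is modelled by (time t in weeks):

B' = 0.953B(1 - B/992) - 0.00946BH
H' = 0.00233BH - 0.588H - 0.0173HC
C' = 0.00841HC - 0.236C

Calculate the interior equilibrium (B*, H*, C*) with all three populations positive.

From dC/dt = 0: 0.00841H* = 0.236, so H* = 28.1.
From dB/dt = 0: 0.953(1 - B*/992) = 0.00946·28.1, giving B* = 992·(1 - 0.279) = 716.
From dH/dt = 0: 0.00233·716 - 0.588 = 0.0173C*, so C* = 1.08/0.0173 = 62.4.

B* ≈ 716, H* ≈ 28.1, C* ≈ 62.4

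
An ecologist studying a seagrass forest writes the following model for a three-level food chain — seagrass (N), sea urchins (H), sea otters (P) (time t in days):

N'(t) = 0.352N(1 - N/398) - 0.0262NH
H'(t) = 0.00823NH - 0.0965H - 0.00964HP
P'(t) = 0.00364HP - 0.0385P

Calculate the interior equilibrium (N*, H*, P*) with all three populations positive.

From dP/dt = 0: 0.00364H* = 0.0385, so H* = 10.6.
From dN/dt = 0: 0.352(1 - N*/398) = 0.0262·10.6, giving N* = 398·(1 - 0.787) = 84.7.
From dH/dt = 0: 0.00823·84.7 - 0.0965 = 0.00964P*, so P* = 0.6/0.00964 = 62.3.

N* ≈ 84.7, H* ≈ 10.6, P* ≈ 62.3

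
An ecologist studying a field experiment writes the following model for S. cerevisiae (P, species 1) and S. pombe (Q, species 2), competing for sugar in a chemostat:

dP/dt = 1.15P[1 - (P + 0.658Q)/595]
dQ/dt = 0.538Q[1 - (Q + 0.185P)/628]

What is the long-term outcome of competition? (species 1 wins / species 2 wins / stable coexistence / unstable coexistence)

Compare the nullcline intercepts: K1/α12 = 595/0.658 = 904 > K2 = 628; K2/α21 = 628/0.185 = 3390 > K1 = 595.
Since both inequalities hold, each species can invade when rare, so the interior equilibrium is stable.

stable coexistence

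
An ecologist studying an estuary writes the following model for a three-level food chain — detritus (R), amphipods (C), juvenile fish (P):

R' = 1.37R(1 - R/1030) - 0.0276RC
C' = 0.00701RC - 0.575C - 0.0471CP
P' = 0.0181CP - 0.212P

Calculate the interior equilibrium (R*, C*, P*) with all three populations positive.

From dP/dt = 0: 0.0181C* = 0.212, so C* = 11.7.
From dR/dt = 0: 1.37(1 - R*/1030) = 0.0276·11.7, giving R* = 1030·(1 - 0.236) = 787.
From dC/dt = 0: 0.00701·787 - 0.575 = 0.0471P*, so P* = 4.94/0.0471 = 105.

R* ≈ 787, C* ≈ 11.7, P* ≈ 105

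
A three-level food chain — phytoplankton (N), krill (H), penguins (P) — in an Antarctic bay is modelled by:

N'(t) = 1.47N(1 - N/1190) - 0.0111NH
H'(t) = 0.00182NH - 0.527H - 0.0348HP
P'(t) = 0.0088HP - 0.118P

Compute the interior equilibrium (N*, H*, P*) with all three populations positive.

N* ≈ 1070, H* ≈ 13.4, P* ≈ 40.8

From dP/dt = 0: 0.0088H* = 0.118, so H* = 13.4.
From dN/dt = 0: 1.47(1 - N*/1190) = 0.0111·13.4, giving N* = 1190·(1 - 0.101) = 1070.
From dH/dt = 0: 0.00182·1070 - 0.527 = 0.0348P*, so P* = 1.42/0.0348 = 40.8.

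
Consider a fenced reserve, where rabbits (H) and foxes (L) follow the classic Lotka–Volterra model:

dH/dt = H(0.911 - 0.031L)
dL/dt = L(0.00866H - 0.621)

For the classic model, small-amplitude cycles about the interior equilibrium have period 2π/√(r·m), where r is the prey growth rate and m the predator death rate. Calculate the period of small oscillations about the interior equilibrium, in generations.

Here r = 0.911 and m = 0.621, so r·m = 0.566.
ω = √0.566 = 0.752 per generation, hence T = 2π/ω ≈ 8.35 generations.

T ≈ 8.35 generations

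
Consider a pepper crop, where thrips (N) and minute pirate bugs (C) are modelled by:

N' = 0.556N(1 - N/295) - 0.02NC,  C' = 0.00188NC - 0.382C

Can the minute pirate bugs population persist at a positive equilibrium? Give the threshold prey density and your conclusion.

Threshold N = 203; K > 203, so yes, the predator persists.

The predator equation gives dC/dt > 0 only when N > 0.382/0.00188 = 203.
Without the predator, N → K = 295. Since 295 > 203, the predator can invade and persist.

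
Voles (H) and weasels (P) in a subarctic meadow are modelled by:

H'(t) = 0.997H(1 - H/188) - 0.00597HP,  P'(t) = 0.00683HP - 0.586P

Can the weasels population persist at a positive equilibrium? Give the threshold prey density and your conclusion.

The predator equation gives dP/dt > 0 only when H > 0.586/0.00683 = 85.8.
Without the predator, H → K = 188. Since 188 > 85.8, the predator can invade and persist.

Threshold H = 85.8; K > 85.8, so yes, the predator persists.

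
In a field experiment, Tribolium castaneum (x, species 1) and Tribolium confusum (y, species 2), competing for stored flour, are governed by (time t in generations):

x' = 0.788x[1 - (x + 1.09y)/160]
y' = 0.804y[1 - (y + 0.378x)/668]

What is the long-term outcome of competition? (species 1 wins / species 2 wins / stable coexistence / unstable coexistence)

Compare the nullcline intercepts: K1/α12 = 160/1.09 = 147 < K2 = 668; K2/α21 = 668/0.378 = 1770 > K1 = 160.
Since the inequalities point opposite ways, species 2 can invade but species 1 cannot.

species 2 excludes species 1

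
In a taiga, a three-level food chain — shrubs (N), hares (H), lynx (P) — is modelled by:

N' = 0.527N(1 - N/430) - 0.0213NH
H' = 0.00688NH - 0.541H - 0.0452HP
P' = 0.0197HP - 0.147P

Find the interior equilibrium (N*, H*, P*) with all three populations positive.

From dP/dt = 0: 0.0197H* = 0.147, so H* = 7.46.
From dN/dt = 0: 0.527(1 - N*/430) = 0.0213·7.46, giving N* = 430·(1 - 0.302) = 300.
From dH/dt = 0: 0.00688·300 - 0.541 = 0.0452P*, so P* = 1.53/0.0452 = 33.7.

N* ≈ 300, H* ≈ 7.46, P* ≈ 33.7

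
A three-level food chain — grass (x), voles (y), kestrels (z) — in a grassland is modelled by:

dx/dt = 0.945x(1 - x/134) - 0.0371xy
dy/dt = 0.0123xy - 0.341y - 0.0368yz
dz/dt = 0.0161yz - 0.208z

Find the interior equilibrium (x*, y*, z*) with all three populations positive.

x* ≈ 66, y* ≈ 12.9, z* ≈ 12.8

From dz/dt = 0: 0.0161y* = 0.208, so y* = 12.9.
From dx/dt = 0: 0.945(1 - x*/134) = 0.0371·12.9, giving x* = 134·(1 - 0.507) = 66.
From dy/dt = 0: 0.0123·66 - 0.341 = 0.0368z*, so z* = 0.471/0.0368 = 12.8.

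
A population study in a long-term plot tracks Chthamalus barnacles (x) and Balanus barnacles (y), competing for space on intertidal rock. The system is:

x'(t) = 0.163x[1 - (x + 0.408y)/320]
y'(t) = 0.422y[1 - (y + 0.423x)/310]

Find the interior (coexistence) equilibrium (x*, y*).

x* ≈ 234, y* ≈ 211

Setting both brackets to zero gives the nullclines x + 0.408y = 320 and 0.423x + y = 310.
Substituting y = 310 - 0.423x into the first: x(1 - 0.408·0.423) = 320 - 0.408·310.
So x* = 194/0.827 = 234, and then y* = 310 - 0.423·234 = 211.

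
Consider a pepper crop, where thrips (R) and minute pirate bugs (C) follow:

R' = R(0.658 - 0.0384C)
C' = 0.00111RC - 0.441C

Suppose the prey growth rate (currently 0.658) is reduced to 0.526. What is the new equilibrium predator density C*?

C* ≈ 13.7

At the interior fixed point, setting dR/dt = 0 with R > 0 fixes C* = (prey growth rate)/(RC coefficient) — independent of the other coefficients.
With the change, C* = 0.526/0.0384 = 13.7; it falls from 17.1.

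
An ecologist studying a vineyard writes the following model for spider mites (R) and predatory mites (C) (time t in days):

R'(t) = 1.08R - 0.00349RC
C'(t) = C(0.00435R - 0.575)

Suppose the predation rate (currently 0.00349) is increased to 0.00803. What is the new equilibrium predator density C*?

C* ≈ 134

At the interior fixed point, setting dR/dt = 0 with R > 0 fixes C* = (prey growth rate)/(RC coefficient) — independent of the other coefficients.
With the change, C* = 1.08/0.00803 = 134; it falls from 309.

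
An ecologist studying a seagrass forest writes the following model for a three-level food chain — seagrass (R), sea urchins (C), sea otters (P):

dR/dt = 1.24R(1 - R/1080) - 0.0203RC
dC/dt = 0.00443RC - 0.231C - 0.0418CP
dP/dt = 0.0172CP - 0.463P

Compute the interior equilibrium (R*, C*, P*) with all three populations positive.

R* ≈ 604, C* ≈ 26.9, P* ≈ 58.5

From dP/dt = 0: 0.0172C* = 0.463, so C* = 26.9.
From dR/dt = 0: 1.24(1 - R*/1080) = 0.0203·26.9, giving R* = 1080·(1 - 0.441) = 604.
From dC/dt = 0: 0.00443·604 - 0.231 = 0.0418P*, so P* = 2.44/0.0418 = 58.5.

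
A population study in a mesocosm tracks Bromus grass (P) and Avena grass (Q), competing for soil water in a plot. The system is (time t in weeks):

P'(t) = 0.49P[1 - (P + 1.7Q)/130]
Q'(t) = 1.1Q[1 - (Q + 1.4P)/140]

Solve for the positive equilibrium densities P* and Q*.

Setting both brackets to zero gives the nullclines P + 1.7Q = 130 and 1.4P + Q = 140.
Substituting Q = 140 - 1.4P into the first: P(1 - 1.7·1.4) = 130 - 1.7·140.
So P* = -108/-1.38 = 78.3, and then Q* = 140 - 1.4·78.3 = 30.4.

P* ≈ 78.3, Q* ≈ 30.4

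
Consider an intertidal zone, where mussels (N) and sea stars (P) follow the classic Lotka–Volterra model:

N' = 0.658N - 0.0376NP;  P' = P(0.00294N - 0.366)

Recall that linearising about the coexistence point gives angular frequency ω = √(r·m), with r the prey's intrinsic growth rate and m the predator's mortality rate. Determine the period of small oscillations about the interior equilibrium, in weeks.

T ≈ 12.8 weeks

Here r = 0.658 and m = 0.366, so r·m = 0.241.
ω = √0.241 = 0.491 per week, hence T = 2π/ω ≈ 12.8 weeks.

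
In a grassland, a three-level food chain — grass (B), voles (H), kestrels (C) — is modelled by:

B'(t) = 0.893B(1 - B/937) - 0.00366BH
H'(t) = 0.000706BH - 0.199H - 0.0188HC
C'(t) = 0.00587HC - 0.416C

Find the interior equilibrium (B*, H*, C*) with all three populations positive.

From dC/dt = 0: 0.00587H* = 0.416, so H* = 70.9.
From dB/dt = 0: 0.893(1 - B*/937) = 0.00366·70.9, giving B* = 937·(1 - 0.29) = 665.
From dH/dt = 0: 0.000706·665 - 0.199 = 0.0188C*, so C* = 0.27/0.0188 = 14.4.

B* ≈ 665, H* ≈ 70.9, C* ≈ 14.4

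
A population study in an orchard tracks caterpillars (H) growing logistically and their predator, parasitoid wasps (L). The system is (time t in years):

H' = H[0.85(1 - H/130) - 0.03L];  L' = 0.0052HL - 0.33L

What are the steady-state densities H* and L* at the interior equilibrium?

H* ≈ 63.5, L* ≈ 14.5

From dL/dt = 0 with L > 0: 0.0052H* = 0.33, so H* = 63.5.
Substitute into dH/dt = 0: 0.85(1 - 63.5/130) = 0.03L*.
The bracket is 0.512, giving L* = 0.435/0.03 = 14.5.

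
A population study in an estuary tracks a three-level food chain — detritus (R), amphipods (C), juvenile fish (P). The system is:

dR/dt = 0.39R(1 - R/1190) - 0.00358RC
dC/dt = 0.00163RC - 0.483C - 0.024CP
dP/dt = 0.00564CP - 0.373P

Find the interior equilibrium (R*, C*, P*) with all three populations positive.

From dP/dt = 0: 0.00564C* = 0.373, so C* = 66.1.
From dR/dt = 0: 0.39(1 - R*/1190) = 0.00358·66.1, giving R* = 1190·(1 - 0.607) = 468.
From dC/dt = 0: 0.00163·468 - 0.483 = 0.024P*, so P* = 0.279/0.024 = 11.6.

R* ≈ 468, C* ≈ 66.1, P* ≈ 11.6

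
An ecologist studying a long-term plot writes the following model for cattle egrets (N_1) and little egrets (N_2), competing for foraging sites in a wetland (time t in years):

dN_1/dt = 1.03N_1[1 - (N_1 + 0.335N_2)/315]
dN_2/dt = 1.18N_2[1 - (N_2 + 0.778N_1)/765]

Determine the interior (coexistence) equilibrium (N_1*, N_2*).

N_1* ≈ 79.4, N_2* ≈ 703

Setting both brackets to zero gives the nullclines N_1 + 0.335N_2 = 315 and 0.778N_1 + N_2 = 765.
Substituting N_2 = 765 - 0.778N_1 into the first: N_1(1 - 0.335·0.778) = 315 - 0.335·765.
So N_1* = 58.7/0.739 = 79.4, and then N_2* = 765 - 0.778·79.4 = 703.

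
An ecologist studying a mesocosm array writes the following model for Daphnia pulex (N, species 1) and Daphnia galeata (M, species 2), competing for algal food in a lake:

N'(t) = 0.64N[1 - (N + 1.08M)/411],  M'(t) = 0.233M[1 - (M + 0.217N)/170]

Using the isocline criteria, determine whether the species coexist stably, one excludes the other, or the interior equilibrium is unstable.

Compare the nullcline intercepts: K1/α12 = 411/1.08 = 381 > K2 = 170; K2/α21 = 170/0.217 = 783 > K1 = 411.
Since both inequalities hold, each species can invade when rare, so the interior equilibrium is stable.

stable coexistence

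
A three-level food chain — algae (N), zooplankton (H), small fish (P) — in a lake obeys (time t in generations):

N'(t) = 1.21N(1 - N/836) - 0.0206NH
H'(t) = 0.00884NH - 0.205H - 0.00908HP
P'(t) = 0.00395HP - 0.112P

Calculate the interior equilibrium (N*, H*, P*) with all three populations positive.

From dP/dt = 0: 0.00395H* = 0.112, so H* = 28.4.
From dN/dt = 0: 1.21(1 - N*/836) = 0.0206·28.4, giving N* = 836·(1 - 0.483) = 432.
From dH/dt = 0: 0.00884·432 - 0.205 = 0.00908P*, so P* = 3.62/0.00908 = 398.

N* ≈ 432, H* ≈ 28.4, P* ≈ 398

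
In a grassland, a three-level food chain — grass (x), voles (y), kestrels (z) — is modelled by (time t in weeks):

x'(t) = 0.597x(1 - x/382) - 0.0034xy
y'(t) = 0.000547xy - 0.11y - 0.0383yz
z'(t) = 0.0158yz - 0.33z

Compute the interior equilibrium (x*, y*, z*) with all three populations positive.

x* ≈ 337, y* ≈ 20.9, z* ≈ 1.93

From dz/dt = 0: 0.0158y* = 0.33, so y* = 20.9.
From dx/dt = 0: 0.597(1 - x*/382) = 0.0034·20.9, giving x* = 382·(1 - 0.119) = 337.
From dy/dt = 0: 0.000547·337 - 0.11 = 0.0383z*, so z* = 0.0741/0.0383 = 1.93.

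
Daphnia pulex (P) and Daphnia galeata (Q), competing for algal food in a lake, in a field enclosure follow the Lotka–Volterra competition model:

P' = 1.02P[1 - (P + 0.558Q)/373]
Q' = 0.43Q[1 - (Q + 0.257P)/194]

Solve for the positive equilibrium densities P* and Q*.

Setting both brackets to zero gives the nullclines P + 0.558Q = 373 and 0.257P + Q = 194.
Substituting Q = 194 - 0.257P into the first: P(1 - 0.558·0.257) = 373 - 0.558·194.
So P* = 265/0.857 = 309, and then Q* = 194 - 0.257·309 = 115.

P* ≈ 309, Q* ≈ 115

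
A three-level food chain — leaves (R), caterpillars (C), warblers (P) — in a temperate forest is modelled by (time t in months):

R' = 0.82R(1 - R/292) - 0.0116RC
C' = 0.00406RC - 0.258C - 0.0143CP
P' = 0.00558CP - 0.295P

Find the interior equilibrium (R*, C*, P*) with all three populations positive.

R* ≈ 73.6, C* ≈ 52.9, P* ≈ 2.86

From dP/dt = 0: 0.00558C* = 0.295, so C* = 52.9.
From dR/dt = 0: 0.82(1 - R*/292) = 0.0116·52.9, giving R* = 292·(1 - 0.748) = 73.6.
From dC/dt = 0: 0.00406·73.6 - 0.258 = 0.0143P*, so P* = 0.0409/0.0143 = 2.86.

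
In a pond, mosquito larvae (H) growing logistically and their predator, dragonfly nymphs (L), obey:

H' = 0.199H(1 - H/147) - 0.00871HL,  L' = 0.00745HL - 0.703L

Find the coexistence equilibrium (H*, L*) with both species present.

H* ≈ 94.4, L* ≈ 8.18

From dL/dt = 0 with L > 0: 0.00745H* = 0.703, so H* = 94.4.
Substitute into dH/dt = 0: 0.199(1 - 94.4/147) = 0.00871L*.
The bracket is 0.358, giving L* = 0.0713/0.00871 = 8.18.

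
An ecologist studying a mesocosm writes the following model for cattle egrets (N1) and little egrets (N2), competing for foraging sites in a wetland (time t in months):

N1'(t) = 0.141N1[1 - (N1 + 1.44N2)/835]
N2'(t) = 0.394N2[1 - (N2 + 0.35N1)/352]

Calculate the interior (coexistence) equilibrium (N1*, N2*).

Setting both brackets to zero gives the nullclines N1 + 1.44N2 = 835 and 0.35N1 + N2 = 352.
Substituting N2 = 352 - 0.35N1 into the first: N1(1 - 1.44·0.35) = 835 - 1.44·352.
So N1* = 328/0.496 = 662, and then N2* = 352 - 0.35·662 = 120.

N1* ≈ 662, N2* ≈ 120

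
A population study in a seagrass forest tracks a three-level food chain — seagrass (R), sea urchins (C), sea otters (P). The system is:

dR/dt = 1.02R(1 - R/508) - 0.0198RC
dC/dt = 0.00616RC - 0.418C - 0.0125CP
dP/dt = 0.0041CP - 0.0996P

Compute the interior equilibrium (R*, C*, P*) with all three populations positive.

From dP/dt = 0: 0.0041C* = 0.0996, so C* = 24.3.
From dR/dt = 0: 1.02(1 - R*/508) = 0.0198·24.3, giving R* = 508·(1 - 0.472) = 268.
From dC/dt = 0: 0.00616·268 - 0.418 = 0.0125P*, so P* = 1.24/0.0125 = 98.8.

R* ≈ 268, C* ≈ 24.3, P* ≈ 98.8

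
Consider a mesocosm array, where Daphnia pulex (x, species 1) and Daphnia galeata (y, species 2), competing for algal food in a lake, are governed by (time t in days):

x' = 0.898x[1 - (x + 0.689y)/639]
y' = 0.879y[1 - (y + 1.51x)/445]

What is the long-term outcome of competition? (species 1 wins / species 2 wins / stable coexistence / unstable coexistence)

species 1 excludes species 2

Compare the nullcline intercepts: K1/α12 = 639/0.689 = 927 > K2 = 445; K2/α21 = 445/1.51 = 295 < K1 = 639.
Since the inequalities point opposite ways, species 1 can invade but species 2 cannot.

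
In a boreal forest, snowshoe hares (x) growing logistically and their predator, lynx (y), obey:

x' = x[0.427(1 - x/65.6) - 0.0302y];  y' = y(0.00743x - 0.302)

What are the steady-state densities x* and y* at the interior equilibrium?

From dy/dt = 0 with y > 0: 0.00743x* = 0.302, so x* = 40.6.
Substitute into dx/dt = 0: 0.427(1 - 40.6/65.6) = 0.0302y*.
The bracket is 0.38, giving y* = 0.162/0.0302 = 5.38.

x* ≈ 40.6, y* ≈ 5.38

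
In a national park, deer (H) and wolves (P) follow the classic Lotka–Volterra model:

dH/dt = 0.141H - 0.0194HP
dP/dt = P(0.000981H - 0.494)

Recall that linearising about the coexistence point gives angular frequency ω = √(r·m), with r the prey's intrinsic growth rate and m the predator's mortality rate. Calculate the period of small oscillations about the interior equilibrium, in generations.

Here r = 0.141 and m = 0.494, so r·m = 0.0697.
ω = √0.0697 = 0.264 per generation, hence T = 2π/ω ≈ 23.8 generations.

T ≈ 23.8 generations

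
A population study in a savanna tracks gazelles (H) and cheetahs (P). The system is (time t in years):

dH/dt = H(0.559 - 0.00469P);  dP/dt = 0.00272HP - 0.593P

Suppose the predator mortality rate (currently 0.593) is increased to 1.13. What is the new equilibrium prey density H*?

At the interior fixed point, setting dP/dt = 0 with P > 0 fixes H* = (predator death rate)/(HP coefficient) — independent of the other coefficients.
With the change, H* = 1.13/0.00272 = 415; it rises from 218.

H* ≈ 415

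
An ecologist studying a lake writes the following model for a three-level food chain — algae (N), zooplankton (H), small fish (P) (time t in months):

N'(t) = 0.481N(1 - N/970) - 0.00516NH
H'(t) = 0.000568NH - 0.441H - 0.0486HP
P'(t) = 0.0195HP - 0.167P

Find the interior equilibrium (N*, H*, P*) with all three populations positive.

From dP/dt = 0: 0.0195H* = 0.167, so H* = 8.56.
From dN/dt = 0: 0.481(1 - N*/970) = 0.00516·8.56, giving N* = 970·(1 - 0.0919) = 881.
From dH/dt = 0: 0.000568·881 - 0.441 = 0.0486P*, so P* = 0.0593/0.0486 = 1.22.

N* ≈ 881, H* ≈ 8.56, P* ≈ 1.22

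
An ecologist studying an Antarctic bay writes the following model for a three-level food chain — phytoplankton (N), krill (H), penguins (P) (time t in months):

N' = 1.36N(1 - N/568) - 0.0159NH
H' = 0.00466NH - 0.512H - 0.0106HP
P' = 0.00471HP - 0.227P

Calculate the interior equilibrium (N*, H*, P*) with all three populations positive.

From dP/dt = 0: 0.00471H* = 0.227, so H* = 48.2.
From dN/dt = 0: 1.36(1 - N*/568) = 0.0159·48.2, giving N* = 568·(1 - 0.563) = 248.
From dH/dt = 0: 0.00466·248 - 0.512 = 0.0106P*, so P* = 0.643/0.0106 = 60.7.

N* ≈ 248, H* ≈ 48.2, P* ≈ 60.7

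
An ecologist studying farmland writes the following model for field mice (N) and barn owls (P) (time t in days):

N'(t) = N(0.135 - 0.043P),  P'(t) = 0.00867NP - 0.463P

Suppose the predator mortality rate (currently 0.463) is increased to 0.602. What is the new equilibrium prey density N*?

At the interior fixed point, setting dP/dt = 0 with P > 0 fixes N* = (predator death rate)/(NP coefficient) — independent of the other coefficients.
With the change, N* = 0.602/0.00867 = 69.4; it rises from 53.4.

N* ≈ 69.4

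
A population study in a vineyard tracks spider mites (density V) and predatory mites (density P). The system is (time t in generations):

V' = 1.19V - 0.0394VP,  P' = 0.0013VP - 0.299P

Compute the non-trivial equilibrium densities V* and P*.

Set dP/dt = 0 with P > 0: 0.0013V - 0.299 = 0, so V* = 0.299/0.0013 = 230.
Set dV/dt = 0 with V > 0: 1.19 - 0.0394P = 0, so P* = 1.19/0.0394 = 30.2.

V* ≈ 230, P* ≈ 30.2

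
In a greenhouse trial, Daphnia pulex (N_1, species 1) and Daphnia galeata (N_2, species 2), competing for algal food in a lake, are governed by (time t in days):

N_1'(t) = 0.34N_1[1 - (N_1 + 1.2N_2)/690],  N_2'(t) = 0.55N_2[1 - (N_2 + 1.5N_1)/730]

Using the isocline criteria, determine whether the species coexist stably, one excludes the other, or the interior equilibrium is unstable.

Compare the nullcline intercepts: K1/α12 = 690/1.2 = 575 < K2 = 730; K2/α21 = 730/1.5 = 487 < K1 = 690.
Since both are reversed, neither can invade when rare; the interior point is a saddle.

unstable coexistence (outcome depends on initial conditions)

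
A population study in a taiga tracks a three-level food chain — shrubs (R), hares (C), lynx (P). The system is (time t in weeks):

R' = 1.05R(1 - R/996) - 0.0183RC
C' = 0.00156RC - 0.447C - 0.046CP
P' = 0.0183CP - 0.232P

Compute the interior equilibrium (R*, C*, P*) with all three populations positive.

From dP/dt = 0: 0.0183C* = 0.232, so C* = 12.7.
From dR/dt = 0: 1.05(1 - R*/996) = 0.0183·12.7, giving R* = 996·(1 - 0.221) = 776.
From dC/dt = 0: 0.00156·776 - 0.447 = 0.046P*, so P* = 0.763/0.046 = 16.6.

R* ≈ 776, C* ≈ 12.7, P* ≈ 16.6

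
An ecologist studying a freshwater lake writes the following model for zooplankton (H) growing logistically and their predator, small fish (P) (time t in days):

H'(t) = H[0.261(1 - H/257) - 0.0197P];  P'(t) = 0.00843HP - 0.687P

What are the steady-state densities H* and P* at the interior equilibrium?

From dP/dt = 0 with P > 0: 0.00843H* = 0.687, so H* = 81.5.
Substitute into dH/dt = 0: 0.261(1 - 81.5/257) = 0.0197P*.
The bracket is 0.683, giving P* = 0.178/0.0197 = 9.05.

H* ≈ 81.5, P* ≈ 9.05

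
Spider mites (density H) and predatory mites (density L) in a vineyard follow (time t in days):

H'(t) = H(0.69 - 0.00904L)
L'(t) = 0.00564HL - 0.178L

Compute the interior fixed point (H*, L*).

Set dL/dt = 0 with L > 0: 0.00564H - 0.178 = 0, so H* = 0.178/0.00564 = 31.6.
Set dH/dt = 0 with H > 0: 0.69 - 0.00904L = 0, so L* = 0.69/0.00904 = 76.3.

H* ≈ 31.6, L* ≈ 76.3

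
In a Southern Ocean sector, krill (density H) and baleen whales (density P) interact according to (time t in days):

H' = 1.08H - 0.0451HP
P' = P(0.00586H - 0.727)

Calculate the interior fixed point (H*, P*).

H* ≈ 124, P* ≈ 23.9

Set dP/dt = 0 with P > 0: 0.00586H - 0.727 = 0, so H* = 0.727/0.00586 = 124.
Set dH/dt = 0 with H > 0: 1.08 - 0.0451P = 0, so P* = 1.08/0.0451 = 23.9.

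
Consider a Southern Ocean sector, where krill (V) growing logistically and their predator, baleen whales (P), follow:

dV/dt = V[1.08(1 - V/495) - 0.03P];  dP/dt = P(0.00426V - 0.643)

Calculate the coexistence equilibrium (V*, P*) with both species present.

From dP/dt = 0 with P > 0: 0.00426V* = 0.643, so V* = 151.
Substitute into dV/dt = 0: 1.08(1 - 151/495) = 0.03P*.
The bracket is 0.695, giving P* = 0.751/0.03 = 25.

V* ≈ 151, P* ≈ 25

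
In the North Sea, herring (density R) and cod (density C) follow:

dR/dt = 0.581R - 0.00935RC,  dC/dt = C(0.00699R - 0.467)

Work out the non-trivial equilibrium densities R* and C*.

Set dC/dt = 0 with C > 0: 0.00699R - 0.467 = 0, so R* = 0.467/0.00699 = 66.8.
Set dR/dt = 0 with R > 0: 0.581 - 0.00935C = 0, so C* = 0.581/0.00935 = 62.1.

R* ≈ 66.8, C* ≈ 62.1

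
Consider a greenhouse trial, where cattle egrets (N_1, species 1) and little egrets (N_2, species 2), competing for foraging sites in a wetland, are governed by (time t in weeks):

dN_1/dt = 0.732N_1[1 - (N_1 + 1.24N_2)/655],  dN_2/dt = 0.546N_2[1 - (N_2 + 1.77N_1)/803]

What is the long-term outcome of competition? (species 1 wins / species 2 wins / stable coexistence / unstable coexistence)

Compare the nullcline intercepts: K1/α12 = 655/1.24 = 528 < K2 = 803; K2/α21 = 803/1.77 = 454 < K1 = 655.
Since both are reversed, neither can invade when rare; the interior point is a saddle.

unstable coexistence (outcome depends on initial conditions)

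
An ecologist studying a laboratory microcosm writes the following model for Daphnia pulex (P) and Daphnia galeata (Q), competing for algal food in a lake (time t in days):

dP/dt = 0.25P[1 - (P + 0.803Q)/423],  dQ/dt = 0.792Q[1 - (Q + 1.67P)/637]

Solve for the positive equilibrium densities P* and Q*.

Setting both brackets to zero gives the nullclines P + 0.803Q = 423 and 1.67P + Q = 637.
Substituting Q = 637 - 1.67P into the first: P(1 - 0.803·1.67) = 423 - 0.803·637.
So P* = -88.5/-0.341 = 260, and then Q* = 637 - 1.67·260 = 204.

P* ≈ 260, Q* ≈ 204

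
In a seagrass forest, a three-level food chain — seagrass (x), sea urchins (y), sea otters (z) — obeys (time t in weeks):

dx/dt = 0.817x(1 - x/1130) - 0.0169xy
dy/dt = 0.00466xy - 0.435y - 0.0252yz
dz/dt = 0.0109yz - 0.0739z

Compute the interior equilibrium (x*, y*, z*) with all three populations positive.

x* ≈ 972, y* ≈ 6.78, z* ≈ 162

From dz/dt = 0: 0.0109y* = 0.0739, so y* = 6.78.
From dx/dt = 0: 0.817(1 - x*/1130) = 0.0169·6.78, giving x* = 1130·(1 - 0.14) = 972.
From dy/dt = 0: 0.00466·972 - 0.435 = 0.0252z*, so z* = 4.09/0.0252 = 162.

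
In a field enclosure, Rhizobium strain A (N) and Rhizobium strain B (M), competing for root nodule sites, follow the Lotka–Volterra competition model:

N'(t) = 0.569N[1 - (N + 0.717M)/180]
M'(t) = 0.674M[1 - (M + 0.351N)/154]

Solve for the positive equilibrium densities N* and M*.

Setting both brackets to zero gives the nullclines N + 0.717M = 180 and 0.351N + M = 154.
Substituting M = 154 - 0.351N into the first: N(1 - 0.717·0.351) = 180 - 0.717·154.
So N* = 69.6/0.748 = 93, and then M* = 154 - 0.351·93 = 121.

N* ≈ 93, M* ≈ 121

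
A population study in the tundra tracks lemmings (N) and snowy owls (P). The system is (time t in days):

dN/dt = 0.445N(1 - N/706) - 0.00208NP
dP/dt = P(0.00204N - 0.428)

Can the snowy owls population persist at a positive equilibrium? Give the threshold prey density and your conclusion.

The predator equation gives dP/dt > 0 only when N > 0.428/0.00204 = 210.
Without the predator, N → K = 706. Since 706 > 210, the predator can invade and persist.

Threshold N = 210; K > 210, so yes, the predator persists.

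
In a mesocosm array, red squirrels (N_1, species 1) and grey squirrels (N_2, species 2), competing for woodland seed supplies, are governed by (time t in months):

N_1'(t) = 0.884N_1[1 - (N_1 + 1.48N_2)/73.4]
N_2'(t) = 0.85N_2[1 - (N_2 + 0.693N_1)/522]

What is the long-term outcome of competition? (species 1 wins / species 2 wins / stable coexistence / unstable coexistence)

species 2 excludes species 1

Compare the nullcline intercepts: K1/α12 = 73.4/1.48 = 49.6 < K2 = 522; K2/α21 = 522/0.693 = 753 > K1 = 73.4.
Since the inequalities point opposite ways, species 2 can invade but species 1 cannot.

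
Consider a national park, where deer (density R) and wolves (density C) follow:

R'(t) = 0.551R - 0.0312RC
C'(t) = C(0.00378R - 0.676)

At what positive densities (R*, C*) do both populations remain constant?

R* ≈ 179, C* ≈ 17.7

Set dC/dt = 0 with C > 0: 0.00378R - 0.676 = 0, so R* = 0.676/0.00378 = 179.
Set dR/dt = 0 with R > 0: 0.551 - 0.0312C = 0, so C* = 0.551/0.0312 = 17.7.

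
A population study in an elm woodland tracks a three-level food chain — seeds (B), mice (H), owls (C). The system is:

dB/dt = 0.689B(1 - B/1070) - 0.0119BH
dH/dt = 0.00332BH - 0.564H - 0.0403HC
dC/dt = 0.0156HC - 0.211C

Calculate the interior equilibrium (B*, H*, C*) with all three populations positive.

From dC/dt = 0: 0.0156H* = 0.211, so H* = 13.5.
From dB/dt = 0: 0.689(1 - B*/1070) = 0.0119·13.5, giving B* = 1070·(1 - 0.234) = 820.
From dH/dt = 0: 0.00332·820 - 0.564 = 0.0403C*, so C* = 2.16/0.0403 = 53.6.

B* ≈ 820, H* ≈ 13.5, C* ≈ 53.6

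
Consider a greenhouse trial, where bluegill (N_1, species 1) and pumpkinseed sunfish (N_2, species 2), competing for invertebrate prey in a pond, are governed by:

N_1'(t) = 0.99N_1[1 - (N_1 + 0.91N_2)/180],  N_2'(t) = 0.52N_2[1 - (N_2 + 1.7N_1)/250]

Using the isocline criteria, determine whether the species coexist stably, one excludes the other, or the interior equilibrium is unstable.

Compare the nullcline intercepts: K1/α12 = 180/0.91 = 198 < K2 = 250; K2/α21 = 250/1.7 = 147 < K1 = 180.
Since both are reversed, neither can invade when rare; the interior point is a saddle.

unstable coexistence (outcome depends on initial conditions)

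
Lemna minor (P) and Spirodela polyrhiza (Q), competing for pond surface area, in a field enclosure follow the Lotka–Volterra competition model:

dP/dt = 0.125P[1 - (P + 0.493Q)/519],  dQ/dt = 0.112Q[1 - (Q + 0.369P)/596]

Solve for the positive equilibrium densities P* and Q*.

P* ≈ 275, Q* ≈ 494

Setting both brackets to zero gives the nullclines P + 0.493Q = 519 and 0.369P + Q = 596.
Substituting Q = 596 - 0.369P into the first: P(1 - 0.493·0.369) = 519 - 0.493·596.
So P* = 225/0.818 = 275, and then Q* = 596 - 0.369·275 = 494.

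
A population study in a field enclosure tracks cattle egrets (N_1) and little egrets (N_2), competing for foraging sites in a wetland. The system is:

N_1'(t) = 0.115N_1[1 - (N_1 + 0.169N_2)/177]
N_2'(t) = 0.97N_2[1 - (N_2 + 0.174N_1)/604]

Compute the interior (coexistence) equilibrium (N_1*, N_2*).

N_1* ≈ 77.2, N_2* ≈ 591

Setting both brackets to zero gives the nullclines N_1 + 0.169N_2 = 177 and 0.174N_1 + N_2 = 604.
Substituting N_2 = 604 - 0.174N_1 into the first: N_1(1 - 0.169·0.174) = 177 - 0.169·604.
So N_1* = 74.9/0.971 = 77.2, and then N_2* = 604 - 0.174·77.2 = 591.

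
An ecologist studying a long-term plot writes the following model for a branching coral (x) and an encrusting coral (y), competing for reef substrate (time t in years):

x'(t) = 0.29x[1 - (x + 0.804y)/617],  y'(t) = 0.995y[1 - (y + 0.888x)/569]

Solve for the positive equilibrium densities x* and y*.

x* ≈ 558, y* ≈ 73.8

Setting both brackets to zero gives the nullclines x + 0.804y = 617 and 0.888x + y = 569.
Substituting y = 569 - 0.888x into the first: x(1 - 0.804·0.888) = 617 - 0.804·569.
So x* = 160/0.286 = 558, and then y* = 569 - 0.888·558 = 73.8.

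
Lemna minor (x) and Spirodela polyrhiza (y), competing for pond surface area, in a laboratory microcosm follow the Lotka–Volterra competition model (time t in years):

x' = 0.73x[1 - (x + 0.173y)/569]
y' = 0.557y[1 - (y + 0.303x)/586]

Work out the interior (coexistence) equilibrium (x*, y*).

x* ≈ 493, y* ≈ 436

Setting both brackets to zero gives the nullclines x + 0.173y = 569 and 0.303x + y = 586.
Substituting y = 586 - 0.303x into the first: x(1 - 0.173·0.303) = 569 - 0.173·586.
So x* = 468/0.948 = 493, and then y* = 586 - 0.303·493 = 436.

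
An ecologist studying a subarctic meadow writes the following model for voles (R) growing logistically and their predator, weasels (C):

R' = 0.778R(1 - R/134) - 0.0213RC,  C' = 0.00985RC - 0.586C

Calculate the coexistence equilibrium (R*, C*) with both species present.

From dC/dt = 0 with C > 0: 0.00985R* = 0.586, so R* = 59.5.
Substitute into dR/dt = 0: 0.778(1 - 59.5/134) = 0.0213C*.
The bracket is 0.556, giving C* = 0.433/0.0213 = 20.3.

R* ≈ 59.5, C* ≈ 20.3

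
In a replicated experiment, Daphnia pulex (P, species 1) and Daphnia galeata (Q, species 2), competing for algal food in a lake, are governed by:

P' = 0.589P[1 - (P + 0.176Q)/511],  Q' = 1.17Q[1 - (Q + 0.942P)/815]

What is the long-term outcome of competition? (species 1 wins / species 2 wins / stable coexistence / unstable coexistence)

Compare the nullcline intercepts: K1/α12 = 511/0.176 = 2900 > K2 = 815; K2/α21 = 815/0.942 = 865 > K1 = 511.
Since both inequalities hold, each species can invade when rare, so the interior equilibrium is stable.

stable coexistence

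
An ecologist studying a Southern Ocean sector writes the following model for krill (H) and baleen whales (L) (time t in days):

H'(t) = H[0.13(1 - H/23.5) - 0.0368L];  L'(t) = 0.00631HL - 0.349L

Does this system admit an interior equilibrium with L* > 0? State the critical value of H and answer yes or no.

The predator equation gives dL/dt > 0 only when H > 0.349/0.00631 = 55.3.
Without the predator, H → K = 23.5. Since 23.5 < 55.3, the predator cannot invade.

Threshold H = 55.3; K < 55.3, so no, the predator goes extinct.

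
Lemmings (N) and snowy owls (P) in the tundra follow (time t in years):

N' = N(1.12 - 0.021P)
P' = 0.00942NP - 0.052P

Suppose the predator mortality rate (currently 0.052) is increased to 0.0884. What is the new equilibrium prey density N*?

N* ≈ 9.38

At the interior fixed point, setting dP/dt = 0 with P > 0 fixes N* = (predator death rate)/(NP coefficient) — independent of the other coefficients.
With the change, N* = 0.0884/0.00942 = 9.38; it rises from 5.52.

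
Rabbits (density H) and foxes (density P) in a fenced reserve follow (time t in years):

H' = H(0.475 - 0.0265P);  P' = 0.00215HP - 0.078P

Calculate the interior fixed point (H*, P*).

H* ≈ 36.3, P* ≈ 17.9

Set dP/dt = 0 with P > 0: 0.00215H - 0.078 = 0, so H* = 0.078/0.00215 = 36.3.
Set dH/dt = 0 with H > 0: 0.475 - 0.0265P = 0, so P* = 0.475/0.0265 = 17.9.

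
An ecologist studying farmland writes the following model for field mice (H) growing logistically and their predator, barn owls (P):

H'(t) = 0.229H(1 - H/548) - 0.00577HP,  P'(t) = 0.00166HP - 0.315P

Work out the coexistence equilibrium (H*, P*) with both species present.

From dP/dt = 0 with P > 0: 0.00166H* = 0.315, so H* = 190.
Substitute into dH/dt = 0: 0.229(1 - 190/548) = 0.00577P*.
The bracket is 0.654, giving P* = 0.15/0.00577 = 25.9.

H* ≈ 190, P* ≈ 25.9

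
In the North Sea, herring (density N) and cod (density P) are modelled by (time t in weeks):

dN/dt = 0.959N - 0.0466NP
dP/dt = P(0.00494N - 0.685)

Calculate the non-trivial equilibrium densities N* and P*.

N* ≈ 139, P* ≈ 20.6

Set dP/dt = 0 with P > 0: 0.00494N - 0.685 = 0, so N* = 0.685/0.00494 = 139.
Set dN/dt = 0 with N > 0: 0.959 - 0.0466P = 0, so P* = 0.959/0.0466 = 20.6.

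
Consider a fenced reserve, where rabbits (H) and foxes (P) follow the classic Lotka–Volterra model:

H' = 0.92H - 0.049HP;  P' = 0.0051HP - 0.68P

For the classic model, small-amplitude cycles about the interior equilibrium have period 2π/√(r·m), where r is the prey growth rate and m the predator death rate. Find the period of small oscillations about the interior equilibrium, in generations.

T ≈ 7.94 generations

Here r = 0.92 and m = 0.68, so r·m = 0.626.
ω = √0.626 = 0.791 per generation, hence T = 2π/ω ≈ 7.94 generations.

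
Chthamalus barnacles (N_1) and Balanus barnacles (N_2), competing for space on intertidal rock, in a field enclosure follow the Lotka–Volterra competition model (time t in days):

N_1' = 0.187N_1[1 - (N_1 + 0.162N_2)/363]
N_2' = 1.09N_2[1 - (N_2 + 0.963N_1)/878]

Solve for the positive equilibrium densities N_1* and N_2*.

Setting both brackets to zero gives the nullclines N_1 + 0.162N_2 = 363 and 0.963N_1 + N_2 = 878.
Substituting N_2 = 878 - 0.963N_1 into the first: N_1(1 - 0.162·0.963) = 363 - 0.162·878.
So N_1* = 221/0.844 = 262, and then N_2* = 878 - 0.963·262 = 626.

N_1* ≈ 262, N_2* ≈ 626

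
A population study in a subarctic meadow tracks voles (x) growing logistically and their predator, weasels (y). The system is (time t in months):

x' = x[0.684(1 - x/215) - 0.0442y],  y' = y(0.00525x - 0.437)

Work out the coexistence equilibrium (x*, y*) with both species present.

From dy/dt = 0 with y > 0: 0.00525x* = 0.437, so x* = 83.2.
Substitute into dx/dt = 0: 0.684(1 - 83.2/215) = 0.0442y*.
The bracket is 0.613, giving y* = 0.419/0.0442 = 9.48.

x* ≈ 83.2, y* ≈ 9.48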